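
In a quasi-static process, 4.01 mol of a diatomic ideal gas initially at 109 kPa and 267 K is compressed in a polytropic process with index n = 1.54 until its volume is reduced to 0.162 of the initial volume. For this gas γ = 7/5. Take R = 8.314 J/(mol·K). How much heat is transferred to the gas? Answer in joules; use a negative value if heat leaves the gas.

V₁ = nRT₁/P₁ = 4.01×8.314×267/109 = 81.7 L.
Polytropic n=1.54: T₂ = T₁(V₁/V₂)^(n−1) = 267×(6.17)^0.54 = 713 K; P₂ = P₁(V₁/V₂)^n = 1800 kPa.
W = (P₁V₁−P₂V₂)/(n−1) = (109×81.7−1800×13.2)/0.54 = -27600 J.
ΔU = nCvΔT = 4.01×20.8×(713−267) = 37200 J.
Q = ΔU + W = 9650 J.

9650 J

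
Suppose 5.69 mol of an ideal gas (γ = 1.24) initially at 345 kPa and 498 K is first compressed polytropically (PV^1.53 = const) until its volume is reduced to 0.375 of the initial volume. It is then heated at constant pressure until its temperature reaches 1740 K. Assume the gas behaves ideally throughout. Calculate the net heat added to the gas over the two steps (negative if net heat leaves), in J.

V₁ = nRT₁/P₁ = 5.69×8.314×498/345 = 68.3 L.
Step 1 — Polytropic n=1.53: T₂ = T₁(V₁/V₂)^(n−1) = 498×(2.67)^0.53 = 838 K; P₂ = P₁(V₁/V₂)^n = 1550 kPa.
W = (P₁V₁−P₂V₂)/(n−1) = (345×68.3−1550×25.6)/0.53 = -30300 J.
ΔU = nCvΔT = 5.69×34.6×(838−498) = 66900 J.
Q = ΔU + W = 36600 J.
State after step 1: P = 1550 kPa, V = 25.6 L, T = 838 K.
Step 2 — Isobaric: P stays 1550 kPa; V/T = const ⇒ T₂ = 1740 K, V₂ = 53.2 L.
W = PΔV = 1550×(53.2−25.6) kPa·L = 42700 J.
ΔU = nCvΔT = 5.69×34.6×(1740−838) = 178000 J.
Q = ΔU + W = nCpΔT = 221000 J.
Net over both steps: W = 12400 J, Q = 257000 J, ΔU = 245000 J.

257000 J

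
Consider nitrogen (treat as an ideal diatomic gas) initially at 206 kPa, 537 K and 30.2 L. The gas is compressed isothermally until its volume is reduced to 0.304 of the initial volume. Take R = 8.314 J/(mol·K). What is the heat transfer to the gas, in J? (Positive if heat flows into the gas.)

-7410 J

n = P₁V₁/(RT₁) = 206×30.2/(8.314×537) = 1.39 mol.
Isothermal: T stays 537 K; PV = const ⇒ V₂ = 9.18 L, P₂ = 678 kPa.
ΔU = 0 (ideal gas, T constant).
W = nRT ln(V₂/V₁) = 1.39×8.314×537×ln(0.304) = -7410 J.
Q = ΔU + W = -7410 J.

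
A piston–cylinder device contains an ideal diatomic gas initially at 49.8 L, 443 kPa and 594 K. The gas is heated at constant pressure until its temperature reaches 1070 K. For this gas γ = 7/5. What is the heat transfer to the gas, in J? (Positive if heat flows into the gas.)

n = P₁V₁/(RT₁) = 443×49.8/(8.314×594) = 4.47 mol.
Isobaric: P stays 443 kPa; V/T = const ⇒ T₂ = 1070 K, V₂ = 89.7 L.
W = PΔV = 443×(89.7−49.8) kPa·L = 17700 J.
ΔU = nCvΔT = 4.47×20.8×(1070−594) = 44200 J.
Q = ΔU + W = nCpΔT = 61900 J.

61900 J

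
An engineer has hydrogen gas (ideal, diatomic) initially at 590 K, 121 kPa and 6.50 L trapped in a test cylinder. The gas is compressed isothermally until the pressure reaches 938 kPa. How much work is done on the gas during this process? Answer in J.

1610 J

n = P₁V₁/(RT₁) = 121×6.50/(8.314×590) = 0.160 mol.
Isothermal: T stays 590 K; PV = const ⇒ V₂ = 0.838 L, P₂ = 938 kPa.
W = nRT ln(V₂/V₁) = 0.160×8.314×590×ln(0.129) = -1610 J.
Work done on the gas = −W_by = 1610 J.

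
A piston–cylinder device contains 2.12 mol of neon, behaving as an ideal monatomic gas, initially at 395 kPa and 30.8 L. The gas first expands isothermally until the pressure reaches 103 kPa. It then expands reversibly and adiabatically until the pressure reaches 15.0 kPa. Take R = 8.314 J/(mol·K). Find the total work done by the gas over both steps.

T₁ = P₁V₁/(nR) = 395×30.8/(2.12×8.314) = 690 K.
Step 1 — Isothermal: T stays 690 K; PV = const ⇒ V₂ = 118 L, P₂ = 103 kPa.
ΔU = 0 (ideal gas, T constant).
W = nRT ln(V₂/V₁) = 2.12×8.314×690×ln(3.83) = 16400 J.
Q = ΔU + W = 16400 J.
State after step 1: P = 103 kPa, V = 118 L, T = 690 K.
Step 2 — Adiabatic: T₂/T₁ = (P₂/P₁)^((γ−1)/γ) ⇒ T₂ = 690×(0.146)^0.400 = 319 K; V₂ = 375 L.
ΔU = nCvΔT = 2.12×12.5×(319−690) = -9810 J.
Q = 0 for an adiabatic process, so W = −ΔU = 9810 J.
Net over both steps: W = 26200 J, Q = 16400 J, ΔU = -9810 J.

26200 J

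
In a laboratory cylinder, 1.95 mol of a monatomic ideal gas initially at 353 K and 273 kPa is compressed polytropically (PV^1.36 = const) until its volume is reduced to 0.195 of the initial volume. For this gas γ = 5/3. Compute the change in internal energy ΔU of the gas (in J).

V₁ = nRT₁/P₁ = 1.95×8.314×353/273 = 21.0 L.
Polytropic n=1.36: T₂ = T₁(V₁/V₂)^(n−1) = 353×(5.13)^0.36 = 636 K; P₂ = P₁(V₁/V₂)^n = 2520 kPa.
For an ideal gas ΔU = nCvΔT with Cv = (3/2)R = 12.5 J/(mol·K).
ΔU = 1.95×12.5×(636−353) = 6880 J.

6880 J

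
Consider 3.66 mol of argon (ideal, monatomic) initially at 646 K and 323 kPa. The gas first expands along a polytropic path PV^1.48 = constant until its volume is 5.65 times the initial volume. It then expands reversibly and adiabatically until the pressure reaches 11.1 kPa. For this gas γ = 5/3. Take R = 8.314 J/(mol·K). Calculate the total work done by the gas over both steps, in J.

V₁ = nRT₁/P₁ = 3.66×8.314×646/323 = 60.9 L.
Step 1 — Polytropic n=1.48: T₂ = T₁(V₁/V₂)^(n−1) = 646×(0.177)^0.48 = 281 K; P₂ = P₁(V₁/V₂)^n = 24.9 kPa.
W = (P₁V₁−P₂V₂)/(n−1) = (323×60.9−24.9×344)/0.48 = 23100 J.
ΔU = nCvΔT = 3.66×12.5×(281−646) = -16600 J.
Q = ΔU + W = 6470 J.
State after step 1: P = 24.9 kPa, V = 344 L, T = 281 K.
Step 2 — Adiabatic: T₂/T₁ = (P₂/P₁)^((γ−1)/γ) ⇒ T₂ = 281×(0.446)^0.400 = 204 K; V₂ = 558 L.
ΔU = nCvΔT = 3.66×12.5×(204−281) = -3550 J.
Q = 0 for an adiabatic process, so W = −ΔU = 3550 J.
Net over both steps: W = 26700 J, Q = 6470 J, ΔU = -20200 J.

26700 J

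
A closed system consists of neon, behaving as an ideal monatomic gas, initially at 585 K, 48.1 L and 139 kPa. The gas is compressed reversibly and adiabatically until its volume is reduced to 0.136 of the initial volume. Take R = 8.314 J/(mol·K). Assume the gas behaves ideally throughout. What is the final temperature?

Adiabatic: TV^(γ−1) = const ⇒ T₂ = 585×(7.35)^0.667 = 2210 K; PV^γ = const ⇒ P₂ = 3860 kPa.

2210 K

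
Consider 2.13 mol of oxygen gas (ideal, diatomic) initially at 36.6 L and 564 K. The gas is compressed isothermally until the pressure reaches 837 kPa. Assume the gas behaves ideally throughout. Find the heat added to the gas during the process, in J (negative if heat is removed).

-11200 J

P₁ = nRT₁/V₁ = 2.13×8.314×564/36.6 = 273 kPa.
Isothermal: T stays 564 K; PV = const ⇒ V₂ = 11.9 L, P₂ = 837 kPa.
ΔU = 0 (ideal gas, T constant).
W = nRT ln(V₂/V₁) = 2.13×8.314×564×ln(0.326) = -11200 J.
Q = ΔU + W = -11200 J.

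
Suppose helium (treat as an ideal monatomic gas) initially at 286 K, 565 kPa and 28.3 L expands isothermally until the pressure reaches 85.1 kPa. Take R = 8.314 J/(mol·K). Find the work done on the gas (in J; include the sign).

n = P₁V₁/(RT₁) = 565×28.3/(8.314×286) = 6.72 mol.
Isothermal: T stays 286 K; PV = const ⇒ V₂ = 188 L, P₂ = 85.1 kPa.
W = nRT ln(V₂/V₁) = 6.72×8.314×286×ln(6.64) = 30300 J.
Work done on the gas = −W_by = -30300 J.

-30300 J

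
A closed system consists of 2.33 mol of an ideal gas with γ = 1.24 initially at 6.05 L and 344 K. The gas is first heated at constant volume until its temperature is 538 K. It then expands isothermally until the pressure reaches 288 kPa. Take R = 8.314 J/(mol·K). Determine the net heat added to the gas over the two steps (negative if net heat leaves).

34300 J

P₁ = nRT₁/V₁ = 2.33×8.314×344/6.05 = 1100 kPa.
Step 1 — Isochoric: V stays 6.05 L; P/T = const ⇒ T₂ = 538 K, P₂ = 1720 kPa.
W = 0 (no volume change).
ΔU = nCvΔT = 2.33×34.6×(538−344) = 15700 J.
Q = ΔU = 15700 J.
State after step 1: P = 1720 kPa, V = 6.05 L, T = 538 K.
Step 2 — Isothermal: T stays 538 K; PV = const ⇒ V₂ = 36.2 L, P₂ = 288 kPa.
ΔU = 0 (ideal gas, T constant).
W = nRT ln(V₂/V₁) = 2.33×8.314×538×ln(5.98) = 18600 J.
Q = ΔU + W = 18600 J.
Net over both steps: W = 18600 J, Q = 34300 J, ΔU = 15700 J.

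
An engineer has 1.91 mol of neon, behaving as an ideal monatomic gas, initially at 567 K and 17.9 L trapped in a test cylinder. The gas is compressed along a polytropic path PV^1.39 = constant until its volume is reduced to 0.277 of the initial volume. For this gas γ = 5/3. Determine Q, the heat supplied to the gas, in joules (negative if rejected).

P₁ = nRT₁/V₁ = 1.91×8.314×567/17.9 = 503 kPa.
Polytropic n=1.39: T₂ = T₁(V₁/V₂)^(n−1) = 567×(3.61)^0.39 = 935 K; P₂ = P₁(V₁/V₂)^n = 3000 kPa.
W = (P₁V₁−P₂V₂)/(n−1) = (503×17.9−3000×4.96)/0.39 = -15000 J.
ΔU = nCvΔT = 1.91×12.5×(935−567) = 8780 J.
Q = ΔU + W = -6230 J.

-6230 J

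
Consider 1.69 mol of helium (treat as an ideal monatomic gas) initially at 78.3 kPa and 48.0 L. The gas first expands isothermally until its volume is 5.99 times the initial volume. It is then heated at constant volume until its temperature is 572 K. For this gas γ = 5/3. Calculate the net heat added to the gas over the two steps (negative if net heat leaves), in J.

13100 J

T₁ = P₁V₁/(nR) = 78.3×48.0/(1.69×8.314) = 267 K.
Step 1 — Isothermal: T stays 267 K; PV = const ⇒ V₂ = 288 L, P₂ = 13.1 kPa.
ΔU = 0 (ideal gas, T constant).
W = nRT ln(V₂/V₁) = 1.69×8.314×267×ln(5.99) = 6730 J.
Q = ΔU + W = 6730 J.
State after step 1: P = 13.1 kPa, V = 288 L, T = 267 K.
Step 2 — Isochoric: V stays 288 L; P/T = const ⇒ T₂ = 572 K, P₂ = 28.0 kPa.
W = 0 (no volume change).
ΔU = nCvΔT = 1.69×12.5×(572−267) = 6420 J.
Q = ΔU = 6420 J.
Net over both steps: W = 6730 J, Q = 13100 J, ΔU = 6420 J.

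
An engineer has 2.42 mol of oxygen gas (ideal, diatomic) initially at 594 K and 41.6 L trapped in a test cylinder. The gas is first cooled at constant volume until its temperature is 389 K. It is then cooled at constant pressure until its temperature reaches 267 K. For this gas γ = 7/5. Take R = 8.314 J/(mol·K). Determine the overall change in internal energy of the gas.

-16400 J

P₁ = nRT₁/V₁ = 2.42×8.314×594/41.6 = 287 kPa.
Step 1 — Isochoric: V stays 41.6 L; P/T = const ⇒ T₂ = 389 K, P₂ = 188 kPa.
W = 0 (no volume change).
ΔU = nCvΔT = 2.42×20.8×(389−594) = -10300 J.
Q = ΔU = -10300 J.
State after step 1: P = 188 kPa, V = 41.6 L, T = 389 K.
Step 2 — Isobaric: P stays 188 kPa; V/T = const ⇒ T₂ = 267 K, V₂ = 28.6 L.
W = PΔV = 188×(28.6−41.6) kPa·L = -2450 J.
ΔU = nCvΔT = 2.42×20.8×(267−389) = -6140 J.
Q = ΔU + W = nCpΔT = -8590 J.
Net over both steps: W = -2450 J, Q = -18900 J, ΔU = -16400 J.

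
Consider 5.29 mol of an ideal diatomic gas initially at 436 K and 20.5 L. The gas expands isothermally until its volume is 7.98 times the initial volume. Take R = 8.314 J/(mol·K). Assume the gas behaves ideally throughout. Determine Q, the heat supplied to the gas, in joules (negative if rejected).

39800 J

P₁ = nRT₁/V₁ = 5.29×8.314×436/20.5 = 935 kPa.
Isothermal: T stays 436 K; PV = const ⇒ V₂ = 164 L, P₂ = 117 kPa.
ΔU = 0 (ideal gas, T constant).
W = nRT ln(V₂/V₁) = 5.29×8.314×436×ln(7.98) = 39800 J.
Q = ΔU + W = 39800 J.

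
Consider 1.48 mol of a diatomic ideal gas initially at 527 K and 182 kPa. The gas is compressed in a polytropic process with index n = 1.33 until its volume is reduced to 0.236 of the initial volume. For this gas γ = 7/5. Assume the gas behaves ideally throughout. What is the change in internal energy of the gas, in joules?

V₁ = nRT₁/P₁ = 1.48×8.314×527/182 = 35.6 L.
Polytropic n=1.33: T₂ = T₁(V₁/V₂)^(n−1) = 527×(4.24)^0.33 = 849 K; P₂ = P₁(V₁/V₂)^n = 1240 kPa.
For an ideal gas ΔU = nCvΔT with Cv = (5/2)R = 20.8 J/(mol·K).
ΔU = 1.48×20.8×(849−527) = 9900 J.

9900 J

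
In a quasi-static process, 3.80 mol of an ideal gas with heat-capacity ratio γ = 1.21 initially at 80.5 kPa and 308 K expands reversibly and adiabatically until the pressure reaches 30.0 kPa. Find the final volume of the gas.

273 L

V₁ = nRT₁/P₁ = 3.80×8.314×308/80.5 = 121 L.
Adiabatic: T₂/T₁ = (P₂/P₁)^((γ−1)/γ) ⇒ T₂ = 308×(0.373)^0.174 = 260 K; V₂ = 273 L.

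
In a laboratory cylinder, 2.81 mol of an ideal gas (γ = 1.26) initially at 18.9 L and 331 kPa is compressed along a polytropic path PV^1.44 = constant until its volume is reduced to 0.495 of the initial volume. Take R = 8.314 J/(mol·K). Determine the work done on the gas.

T₁ = P₁V₁/(nR) = 331×18.9/(2.81×8.314) = 268 K.
Polytropic n=1.44: T₂ = T₁(V₁/V₂)^(n−1) = 268×(2.02)^0.44 = 365 K; P₂ = P₁(V₁/V₂)^n = 911 kPa.
W = (P₁V₁−P₂V₂)/(n−1) = (331×18.9−911×9.36)/0.44 = -5160 J.
Work done on the gas = −W_by = 5160 J.

5160 J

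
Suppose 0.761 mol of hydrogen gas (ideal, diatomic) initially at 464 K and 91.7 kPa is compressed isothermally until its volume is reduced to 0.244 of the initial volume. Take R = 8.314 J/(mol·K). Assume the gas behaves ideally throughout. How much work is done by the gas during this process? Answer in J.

-4140 J

V₁ = nRT₁/P₁ = 0.761×8.314×464/91.7 = 32.0 L.
Isothermal: T stays 464 K; PV = const ⇒ V₂ = 7.81 L, P₂ = 376 kPa.
W = nRT ln(V₂/V₁) = 0.761×8.314×464×ln(0.244) = -4140 J.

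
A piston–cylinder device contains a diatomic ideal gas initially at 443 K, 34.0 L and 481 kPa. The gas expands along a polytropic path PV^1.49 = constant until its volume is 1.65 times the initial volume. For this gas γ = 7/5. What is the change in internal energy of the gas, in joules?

n = P₁V₁/(RT₁) = 481×34.0/(8.314×443) = 4.44 mol.
Polytropic n=1.49: T₂ = T₁(V₁/V₂)^(n−1) = 443×(0.606)^0.49 = 347 K; P₂ = P₁(V₁/V₂)^n = 228 kPa.
For an ideal gas ΔU = nCvΔT with Cv = (5/2)R = 20.8 J/(mol·K).
ΔU = 4.44×20.8×(347−443) = -8900 J.

-8900 J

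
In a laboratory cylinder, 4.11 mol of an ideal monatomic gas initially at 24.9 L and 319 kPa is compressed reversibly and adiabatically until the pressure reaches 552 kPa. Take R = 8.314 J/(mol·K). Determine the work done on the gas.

T₁ = P₁V₁/(nR) = 319×24.9/(4.11×8.314) = 232 K.
Adiabatic: T₂/T₁ = (P₂/P₁)^((γ−1)/γ) ⇒ T₂ = 232×(1.73)^0.400 = 289 K; V₂ = 17.9 L.
ΔU = nCvΔT = 4.11×12.5×(289−232) = 2920 J.
Q = 0 for an adiabatic process, so W = −ΔU = -2920 J.
Work done on the gas = −W_by = 2920 J.

2920 J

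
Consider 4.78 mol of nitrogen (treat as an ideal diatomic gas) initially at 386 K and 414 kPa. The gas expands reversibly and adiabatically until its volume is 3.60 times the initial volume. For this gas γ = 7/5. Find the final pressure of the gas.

V₁ = nRT₁/P₁ = 4.78×8.314×386/414 = 37.1 L.
Adiabatic: TV^(γ−1) = const ⇒ T₂ = 386×(0.278)^0.400 = 231 K; PV^γ = const ⇒ P₂ = 68.9 kPa.

68.9 kPa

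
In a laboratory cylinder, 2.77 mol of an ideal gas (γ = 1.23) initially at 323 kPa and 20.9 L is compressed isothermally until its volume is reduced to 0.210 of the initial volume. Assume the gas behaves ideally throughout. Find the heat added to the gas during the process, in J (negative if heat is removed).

T₁ = P₁V₁/(nR) = 323×20.9/(2.77×8.314) = 293 K.
Isothermal: T stays 293 K; PV = const ⇒ V₂ = 4.39 L, P₂ = 1540 kPa.
ΔU = 0 (ideal gas, T constant).
W = nRT ln(V₂/V₁) = 2.77×8.314×293×ln(0.210) = -10500 J.
Q = ΔU + W = -10500 J.

-10500 J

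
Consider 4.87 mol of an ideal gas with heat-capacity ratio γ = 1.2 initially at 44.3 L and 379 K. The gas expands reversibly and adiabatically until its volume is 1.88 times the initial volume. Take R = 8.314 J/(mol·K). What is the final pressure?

P₁ = nRT₁/V₁ = 4.87×8.314×379/44.3 = 346 kPa.
Adiabatic: TV^(γ−1) = const ⇒ T₂ = 379×(0.532)^0.200 = 334 K; PV^γ = const ⇒ P₂ = 162 kPa.

162 kPa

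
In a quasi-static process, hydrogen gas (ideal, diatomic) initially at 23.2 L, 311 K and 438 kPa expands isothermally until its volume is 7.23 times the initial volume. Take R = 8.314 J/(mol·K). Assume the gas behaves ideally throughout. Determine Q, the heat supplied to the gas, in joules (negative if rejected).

20100 J

n = P₁V₁/(RT₁) = 438×23.2/(8.314×311) = 3.93 mol.
Isothermal: T stays 311 K; PV = const ⇒ V₂ = 168 L, P₂ = 60.6 kPa.
ΔU = 0 (ideal gas, T constant).
W = nRT ln(V₂/V₁) = 3.93×8.314×311×ln(7.23) = 20100 J.
Q = ΔU + W = 20100 J.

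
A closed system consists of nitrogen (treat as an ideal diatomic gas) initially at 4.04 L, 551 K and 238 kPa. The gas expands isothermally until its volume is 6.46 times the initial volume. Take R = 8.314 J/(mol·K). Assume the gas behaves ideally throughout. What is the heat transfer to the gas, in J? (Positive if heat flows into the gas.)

1790 J

n = P₁V₁/(RT₁) = 238×4.04/(8.314×551) = 0.210 mol.
Isothermal: T stays 551 K; PV = const ⇒ V₂ = 26.1 L, P₂ = 36.8 kPa.
ΔU = 0 (ideal gas, T constant).
W = nRT ln(V₂/V₁) = 0.210×8.314×551×ln(6.46) = 1790 J.
Q = ΔU + W = 1790 J.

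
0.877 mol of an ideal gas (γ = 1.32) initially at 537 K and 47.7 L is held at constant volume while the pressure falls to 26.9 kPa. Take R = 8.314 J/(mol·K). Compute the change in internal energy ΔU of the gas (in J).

-8230 J

P₁ = nRT₁/V₁ = 0.877×8.314×537/47.7 = 82.1 kPa.
Isochoric: V stays 47.7 L; P/T = const ⇒ T₂ = 176 K, P₂ = 26.9 kPa.
For an ideal gas ΔU = nCvΔT with Cv = R/(γ−1) = 26.0 J/(mol·K).
ΔU = 0.877×26.0×(176−537) = -8230 J.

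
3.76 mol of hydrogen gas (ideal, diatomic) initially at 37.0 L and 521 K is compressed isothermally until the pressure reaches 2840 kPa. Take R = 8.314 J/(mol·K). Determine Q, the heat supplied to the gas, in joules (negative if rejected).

P₁ = nRT₁/V₁ = 3.76×8.314×521/37.0 = 440 kPa.
Isothermal: T stays 521 K; PV = const ⇒ V₂ = 5.73 L, P₂ = 2840 kPa.
ΔU = 0 (ideal gas, T constant).
W = nRT ln(V₂/V₁) = 3.76×8.314×521×ln(0.155) = -30400 J.
Q = ΔU + W = -30400 J.

-30400 J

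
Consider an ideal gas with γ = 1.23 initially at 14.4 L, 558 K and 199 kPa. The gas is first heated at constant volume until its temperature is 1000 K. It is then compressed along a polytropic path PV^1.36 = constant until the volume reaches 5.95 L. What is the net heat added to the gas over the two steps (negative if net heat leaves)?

12900 J

n = P₁V₁/(RT₁) = 199×14.4/(8.314×558) = 0.618 mol.
Step 1 — Isochoric: V stays 14.4 L; P/T = const ⇒ T₂ = 1000 K, P₂ = 357 kPa.
W = 0 (no volume change).
ΔU = nCvΔT = 0.618×36.1×(1000−558) = 9870 J.
Q = ΔU = 9870 J.
State after step 1: P = 357 kPa, V = 14.4 L, T = 1000 K.
Step 2 — Polytropic n=1.36: T₂ = T₁(V₁/V₂)^(n−1) = 1000×(2.42)^0.36 = 1370 K; P₂ = P₁(V₁/V₂)^n = 1190 kPa.
W = (P₁V₁−P₂V₂)/(n−1) = (357×14.4−1190×5.95)/0.36 = -5340 J.
ΔU = nCvΔT = 0.618×36.1×(1370−1000) = 8360 J.
Q = ΔU + W = 3020 J.
Net over both steps: W = -5340 J, Q = 12900 J, ΔU = 18200 J.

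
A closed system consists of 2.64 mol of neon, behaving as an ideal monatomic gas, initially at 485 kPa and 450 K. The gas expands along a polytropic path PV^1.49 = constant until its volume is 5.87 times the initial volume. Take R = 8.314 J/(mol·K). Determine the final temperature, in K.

189 K

V₁ = nRT₁/P₁ = 2.64×8.314×450/485 = 20.4 L.
Polytropic n=1.49: T₂ = T₁(V₁/V₂)^(n−1) = 450×(0.170)^0.49 = 189 K; P₂ = P₁(V₁/V₂)^n = 34.7 kPa.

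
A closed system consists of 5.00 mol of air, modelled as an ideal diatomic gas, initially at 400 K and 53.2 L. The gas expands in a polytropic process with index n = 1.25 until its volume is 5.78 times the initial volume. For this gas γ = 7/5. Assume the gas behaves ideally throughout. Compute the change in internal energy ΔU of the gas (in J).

-14800 J

P₁ = nRT₁/V₁ = 5.00×8.314×400/53.2 = 313 kPa.
Polytropic n=1.25: T₂ = T₁(V₁/V₂)^(n−1) = 400×(0.173)^0.25 = 258 K; P₂ = P₁(V₁/V₂)^n = 34.9 kPa.
For an ideal gas ΔU = nCvΔT with Cv = (5/2)R = 20.8 J/(mol·K).
ΔU = 5.00×20.8×(258−400) = -14800 J.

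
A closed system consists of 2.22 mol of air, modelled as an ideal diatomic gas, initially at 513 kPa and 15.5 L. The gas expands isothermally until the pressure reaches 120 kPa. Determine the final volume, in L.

66.3 L

T₁ = P₁V₁/(nR) = 513×15.5/(2.22×8.314) = 431 K.
Isothermal: T stays 431 K; PV = const ⇒ V₂ = 66.3 L, P₂ = 120 kPa.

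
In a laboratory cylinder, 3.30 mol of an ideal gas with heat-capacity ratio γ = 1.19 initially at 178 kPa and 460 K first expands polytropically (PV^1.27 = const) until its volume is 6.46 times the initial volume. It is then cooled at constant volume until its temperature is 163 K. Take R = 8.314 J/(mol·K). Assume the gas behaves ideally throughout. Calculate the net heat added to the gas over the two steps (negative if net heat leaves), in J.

-24400 J

V₁ = nRT₁/P₁ = 3.30×8.314×460/178 = 70.9 L.
Step 1 — Polytropic n=1.27: T₂ = T₁(V₁/V₂)^(n−1) = 460×(0.155)^0.27 = 278 K; P₂ = P₁(V₁/V₂)^n = 16.7 kPa.
W = (P₁V₁−P₂V₂)/(n−1) = (178×70.9−16.7×458)/0.27 = 18500 J.
ΔU = nCvΔT = 3.30×43.8×(278−460) = -26300 J.
Q = ΔU + W = -7790 J.
State after step 1: P = 16.7 kPa, V = 458 L, T = 278 K.
Step 2 — Isochoric: V stays 458 L; P/T = const ⇒ T₂ = 163 K, P₂ = 9.76 kPa.
W = 0 (no volume change).
ΔU = nCvΔT = 3.30×43.8×(163−278) = -16600 J.
Q = ΔU = -16600 J.
Net over both steps: W = 18500 J, Q = -24400 J, ΔU = -42900 J.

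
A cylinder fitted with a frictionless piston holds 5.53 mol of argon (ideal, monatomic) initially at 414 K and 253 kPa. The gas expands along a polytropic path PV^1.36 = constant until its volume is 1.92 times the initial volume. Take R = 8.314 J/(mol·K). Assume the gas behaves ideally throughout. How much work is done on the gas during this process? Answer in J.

-11100 J

V₁ = nRT₁/P₁ = 5.53×8.314×414/253 = 75.2 L.
Polytropic n=1.36: T₂ = T₁(V₁/V₂)^(n−1) = 414×(0.521)^0.36 = 327 K; P₂ = P₁(V₁/V₂)^n = 104 kPa.
W = (P₁V₁−P₂V₂)/(n−1) = (253×75.2−104×144)/0.36 = 11100 J.
Work done on the gas = −W_by = -11100 J.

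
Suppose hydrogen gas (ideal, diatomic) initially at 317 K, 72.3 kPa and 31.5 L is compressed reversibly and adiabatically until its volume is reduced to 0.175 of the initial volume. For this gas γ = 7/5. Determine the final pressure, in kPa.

Adiabatic: TV^(γ−1) = const ⇒ T₂ = 317×(5.71)^0.400 = 637 K; PV^γ = const ⇒ P₂ = 830 kPa.

830 kPa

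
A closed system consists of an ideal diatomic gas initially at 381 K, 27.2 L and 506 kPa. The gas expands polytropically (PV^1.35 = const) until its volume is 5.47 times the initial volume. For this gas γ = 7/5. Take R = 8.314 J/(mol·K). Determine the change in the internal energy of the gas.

n = P₁V₁/(RT₁) = 506×27.2/(8.314×381) = 4.34 mol.
Polytropic n=1.35: T₂ = T₁(V₁/V₂)^(n−1) = 381×(0.183)^0.35 = 210 K; P₂ = P₁(V₁/V₂)^n = 51.0 kPa.
For an ideal gas ΔU = nCvΔT with Cv = (5/2)R = 20.8 J/(mol·K).
ΔU = 4.34×20.8×(210−381) = -15400 J.

-15400 J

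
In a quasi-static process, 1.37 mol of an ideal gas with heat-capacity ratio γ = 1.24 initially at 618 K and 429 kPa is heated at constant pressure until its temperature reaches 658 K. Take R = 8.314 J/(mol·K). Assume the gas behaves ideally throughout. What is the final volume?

17.5 L

V₁ = nRT₁/P₁ = 1.37×8.314×618/429 = 16.4 L.
Isobaric: P stays 429 kPa; V/T = const ⇒ T₂ = 658 K, V₂ = 17.5 L.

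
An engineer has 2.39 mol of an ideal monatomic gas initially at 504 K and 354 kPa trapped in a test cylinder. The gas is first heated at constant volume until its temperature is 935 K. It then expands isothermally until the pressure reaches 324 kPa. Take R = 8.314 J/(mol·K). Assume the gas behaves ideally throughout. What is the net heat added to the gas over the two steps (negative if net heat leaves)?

V₁ = nRT₁/P₁ = 2.39×8.314×504/354 = 28.3 L.
Step 1 — Isochoric: V stays 28.3 L; P/T = const ⇒ T₂ = 935 K, P₂ = 657 kPa.
W = 0 (no volume change).
ΔU = nCvΔT = 2.39×12.5×(935−504) = 12800 J.
Q = ΔU = 12800 J.
State after step 1: P = 657 kPa, V = 28.3 L, T = 935 K.
Step 2 — Isothermal: T stays 935 K; PV = const ⇒ V₂ = 57.3 L, P₂ = 324 kPa.
ΔU = 0 (ideal gas, T constant).
W = nRT ln(V₂/V₁) = 2.39×8.314×935×ln(2.03) = 13100 J.
Q = ΔU + W = 13100 J.
Net over both steps: W = 13100 J, Q = 26000 J, ΔU = 12800 J.

26000 J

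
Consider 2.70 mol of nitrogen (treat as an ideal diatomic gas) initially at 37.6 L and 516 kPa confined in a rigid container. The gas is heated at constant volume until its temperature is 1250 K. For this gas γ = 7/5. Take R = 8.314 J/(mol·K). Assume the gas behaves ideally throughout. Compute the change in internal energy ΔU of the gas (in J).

21600 J

T₁ = P₁V₁/(nR) = 516×37.6/(2.70×8.314) = 864 K.
Isochoric: V stays 37.6 L; P/T = const ⇒ T₂ = 1250 K, P₂ = 746 kPa.
For an ideal gas ΔU = nCvΔT with Cv = (5/2)R = 20.8 J/(mol·K).
ΔU = 2.70×20.8×(1250−864) = 21600 J.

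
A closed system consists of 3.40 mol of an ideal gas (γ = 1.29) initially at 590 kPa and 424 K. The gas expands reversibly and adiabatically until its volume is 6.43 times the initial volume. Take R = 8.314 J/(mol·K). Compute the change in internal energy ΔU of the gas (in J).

-17200 J

V₁ = nRT₁/P₁ = 3.40×8.314×424/590 = 20.3 L.
Adiabatic: TV^(γ−1) = const ⇒ T₂ = 424×(0.156)^0.290 = 247 K; PV^γ = const ⇒ P₂ = 53.5 kPa.
For an ideal gas ΔU = nCvΔT with Cv = R/(γ−1) = 28.7 J/(mol·K).
ΔU = 3.40×28.7×(247−424) = -17200 J.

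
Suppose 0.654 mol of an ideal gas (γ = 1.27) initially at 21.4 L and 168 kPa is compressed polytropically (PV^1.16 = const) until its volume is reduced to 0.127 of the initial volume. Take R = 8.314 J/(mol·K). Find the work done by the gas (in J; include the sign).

T₁ = P₁V₁/(nR) = 168×21.4/(0.654×8.314) = 661 K.
Polytropic n=1.16: T₂ = T₁(V₁/V₂)^(n−1) = 661×(7.87)^0.16 = 920 K; P₂ = P₁(V₁/V₂)^n = 1840 kPa.
W = (P₁V₁−P₂V₂)/(n−1) = (168×21.4−1840×2.72)/0.16 = -8790 J.

-8790 J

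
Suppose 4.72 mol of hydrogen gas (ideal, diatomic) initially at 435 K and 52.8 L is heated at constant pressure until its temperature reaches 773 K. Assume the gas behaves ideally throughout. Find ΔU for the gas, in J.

33200 J

P₁ = nRT₁/V₁ = 4.72×8.314×435/52.8 = 323 kPa.
Isobaric: P stays 323 kPa; V/T = const ⇒ T₂ = 773 K, V₂ = 93.8 L.
For an ideal gas ΔU = nCvΔT with Cv = (5/2)R = 20.8 J/(mol·K).
ΔU = 4.72×20.8×(773−435) = 33200 J.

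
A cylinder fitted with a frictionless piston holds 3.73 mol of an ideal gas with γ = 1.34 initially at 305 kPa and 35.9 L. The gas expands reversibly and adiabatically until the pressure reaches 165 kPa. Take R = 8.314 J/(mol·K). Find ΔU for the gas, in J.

-4650 J

T₁ = P₁V₁/(nR) = 305×35.9/(3.73×8.314) = 353 K.
Adiabatic: T₂/T₁ = (P₂/P₁)^((γ−1)/γ) ⇒ T₂ = 353×(0.541)^0.254 = 302 K; V₂ = 56.8 L.
For an ideal gas ΔU = nCvΔT with Cv = R/(γ−1) = 24.5 J/(mol·K).
ΔU = 3.73×24.5×(302−353) = -4650 J.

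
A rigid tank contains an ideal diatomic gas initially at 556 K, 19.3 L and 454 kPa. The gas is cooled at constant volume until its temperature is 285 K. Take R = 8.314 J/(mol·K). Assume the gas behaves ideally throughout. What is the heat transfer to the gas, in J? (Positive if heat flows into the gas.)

-10700 J

n = P₁V₁/(RT₁) = 454×19.3/(8.314×556) = 1.90 mol.
Isochoric: V stays 19.3 L; P/T = const ⇒ T₂ = 285 K, P₂ = 233 kPa.
W = 0 (no volume change).
ΔU = nCvΔT = 1.90×20.8×(285−556) = -10700 J.
Q = ΔU = -10700 J.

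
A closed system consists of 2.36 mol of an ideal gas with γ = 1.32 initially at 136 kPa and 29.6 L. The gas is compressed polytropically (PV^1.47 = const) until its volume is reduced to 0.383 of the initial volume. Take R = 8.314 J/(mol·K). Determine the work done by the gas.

T₁ = P₁V₁/(nR) = 136×29.6/(2.36×8.314) = 205 K.
Polytropic n=1.47: T₂ = T₁(V₁/V₂)^(n−1) = 205×(2.61)^0.47 = 322 K; P₂ = P₁(V₁/V₂)^n = 557 kPa.
W = (P₁V₁−P₂V₂)/(n−1) = (136×29.6−557×11.3)/0.47 = -4880 J.

-4880 J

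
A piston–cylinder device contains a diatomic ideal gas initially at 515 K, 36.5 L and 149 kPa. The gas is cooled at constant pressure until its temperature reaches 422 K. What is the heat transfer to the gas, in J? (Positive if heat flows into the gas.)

n = P₁V₁/(RT₁) = 149×36.5/(8.314×515) = 1.27 mol.
Isobaric: P stays 149 kPa; V/T = const ⇒ T₂ = 422 K, V₂ = 29.9 L.
W = PΔV = 149×(29.9−36.5) kPa·L = -982 J.
ΔU = nCvΔT = 1.27×20.8×(422−515) = -2460 J.
Q = ΔU + W = nCpΔT = -3440 J.

-3440 J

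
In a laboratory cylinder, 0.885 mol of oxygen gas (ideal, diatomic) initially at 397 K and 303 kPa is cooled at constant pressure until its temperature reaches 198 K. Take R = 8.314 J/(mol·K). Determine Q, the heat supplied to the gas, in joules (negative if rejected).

V₁ = nRT₁/P₁ = 0.885×8.314×397/303 = 9.64 L.
Isobaric: P stays 303 kPa; V/T = const ⇒ T₂ = 198 K, V₂ = 4.81 L.
W = PΔV = 303×(4.81−9.64) kPa·L = -1460 J.
ΔU = nCvΔT = 0.885×20.8×(198−397) = -3660 J.
Q = ΔU + W = nCpΔT = -5120 J.

-5120 J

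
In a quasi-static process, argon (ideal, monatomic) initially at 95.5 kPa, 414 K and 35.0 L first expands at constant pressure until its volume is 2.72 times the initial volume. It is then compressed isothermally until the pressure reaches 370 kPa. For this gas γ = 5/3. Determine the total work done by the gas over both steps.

-6560 J

n = P₁V₁/(RT₁) = 95.5×35.0/(8.314×414) = 0.971 mol.
Step 1 — Isobaric: P stays 95.5 kPa; V/T = const ⇒ T₂ = 1130 K, V₂ = 95.2 L.
W = PΔV = 95.5×(95.2−35.0) kPa·L = 5750 J.
ΔU = nCvΔT = 0.971×12.5×(1130−414) = 8620 J.
Q = ΔU + W = nCpΔT = 14400 J.
State after step 1: P = 95.5 kPa, V = 95.2 L, T = 1130 K.
Step 2 — Isothermal: T stays 1130 K; PV = const ⇒ V₂ = 24.6 L, P₂ = 370 kPa.
ΔU = 0 (ideal gas, T constant).
W = nRT ln(V₂/V₁) = 0.971×8.314×1130×ln(0.258) = -12300 J.
Q = ΔU + W = -12300 J.
Net over both steps: W = -6560 J, Q = 2060 J, ΔU = 8620 J.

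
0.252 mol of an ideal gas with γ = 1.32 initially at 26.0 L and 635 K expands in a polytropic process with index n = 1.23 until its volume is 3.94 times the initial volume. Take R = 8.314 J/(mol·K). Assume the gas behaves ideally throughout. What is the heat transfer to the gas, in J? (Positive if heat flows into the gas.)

440 J

P₁ = nRT₁/V₁ = 0.252×8.314×635/26.0 = 51.2 kPa.
Polytropic n=1.23: T₂ = T₁(V₁/V₂)^(n−1) = 635×(0.254)^0.23 = 463 K; P₂ = P₁(V₁/V₂)^n = 9.47 kPa.
W = (P₁V₁−P₂V₂)/(n−1) = (51.2×26.0−9.47×102)/0.23 = 1560 J.
ΔU = nCvΔT = 0.252×26.0×(463−635) = -1120 J.
Q = ΔU + W = 440 J.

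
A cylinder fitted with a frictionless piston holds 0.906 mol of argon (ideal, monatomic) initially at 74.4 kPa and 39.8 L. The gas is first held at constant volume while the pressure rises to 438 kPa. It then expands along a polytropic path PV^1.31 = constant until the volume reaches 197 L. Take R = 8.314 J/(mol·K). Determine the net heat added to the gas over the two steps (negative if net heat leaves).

T₁ = P₁V₁/(nR) = 74.4×39.8/(0.906×8.314) = 393 K.
Step 1 — Isochoric: V stays 39.8 L; P/T = const ⇒ T₂ = 2310 K, P₂ = 438 kPa.
W = 0 (no volume change).
ΔU = nCvΔT = 0.906×12.5×(2310−393) = 21700 J.
Q = ΔU = 21700 J.
State after step 1: P = 438 kPa, V = 39.8 L, T = 2310 K.
Step 2 — Polytropic n=1.31: T₂ = T₁(V₁/V₂)^(n−1) = 2310×(0.202)^0.31 = 1410 K; P₂ = P₁(V₁/V₂)^n = 53.9 kPa.
W = (P₁V₁−P₂V₂)/(n−1) = (438×39.8−53.9×197)/0.31 = 22000 J.
ΔU = nCvΔT = 0.906×12.5×(1410−2310) = -10200 J.
Q = ΔU + W = 11800 J.
Net over both steps: W = 22000 J, Q = 33500 J, ΔU = 11500 J.

33500 J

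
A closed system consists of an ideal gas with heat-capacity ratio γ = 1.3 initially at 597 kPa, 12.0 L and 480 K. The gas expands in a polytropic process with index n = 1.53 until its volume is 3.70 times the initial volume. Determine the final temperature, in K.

240 K

Polytropic n=1.53: T₂ = T₁(V₁/V₂)^(n−1) = 480×(0.270)^0.53 = 240 K; P₂ = P₁(V₁/V₂)^n = 80.7 kPa.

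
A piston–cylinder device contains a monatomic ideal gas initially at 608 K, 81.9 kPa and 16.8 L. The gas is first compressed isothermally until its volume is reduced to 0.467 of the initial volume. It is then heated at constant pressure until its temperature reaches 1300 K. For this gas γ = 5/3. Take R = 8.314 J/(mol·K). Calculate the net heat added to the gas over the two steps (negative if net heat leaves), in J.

2870 J

n = P₁V₁/(RT₁) = 81.9×16.8/(8.314×608) = 0.272 mol.
Step 1 — Isothermal: T stays 608 K; PV = const ⇒ V₂ = 7.85 L, P₂ = 175 kPa.
ΔU = 0 (ideal gas, T constant).
W = nRT ln(V₂/V₁) = 0.272×8.314×608×ln(0.467) = -1050 J.
Q = ΔU + W = -1050 J.
State after step 1: P = 175 kPa, V = 7.85 L, T = 608 K.
Step 2 — Isobaric: P stays 175 kPa; V/T = const ⇒ T₂ = 1300 K, V₂ = 16.8 L.
W = PΔV = 175×(16.8−7.85) kPa·L = 1570 J.
ΔU = nCvΔT = 0.272×12.5×(1300−608) = 2350 J.
Q = ΔU + W = nCpΔT = 3920 J.
Net over both steps: W = 518 J, Q = 2870 J, ΔU = 2350 J.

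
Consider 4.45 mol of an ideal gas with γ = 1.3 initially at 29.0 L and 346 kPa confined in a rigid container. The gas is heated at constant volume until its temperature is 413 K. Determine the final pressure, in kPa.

T₁ = P₁V₁/(nR) = 346×29.0/(4.45×8.314) = 271 K.
Isochoric: V stays 29.0 L; P/T = const ⇒ T₂ = 413 K, P₂ = 527 kPa.

527 kPa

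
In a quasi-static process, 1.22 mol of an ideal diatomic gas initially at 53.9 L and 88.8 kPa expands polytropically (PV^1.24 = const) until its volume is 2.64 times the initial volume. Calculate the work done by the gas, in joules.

4140 J

T₁ = P₁V₁/(nR) = 88.8×53.9/(1.22×8.314) = 472 K.
Polytropic n=1.24: T₂ = T₁(V₁/V₂)^(n−1) = 472×(0.379)^0.24 = 374 K; P₂ = P₁(V₁/V₂)^n = 26.6 kPa.
W = (P₁V₁−P₂V₂)/(n−1) = (88.8×53.9−26.6×142)/0.24 = 4140 J.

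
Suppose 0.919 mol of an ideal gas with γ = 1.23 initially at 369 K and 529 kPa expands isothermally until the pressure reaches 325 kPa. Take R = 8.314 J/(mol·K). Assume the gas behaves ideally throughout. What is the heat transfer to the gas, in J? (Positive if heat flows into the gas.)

1370 J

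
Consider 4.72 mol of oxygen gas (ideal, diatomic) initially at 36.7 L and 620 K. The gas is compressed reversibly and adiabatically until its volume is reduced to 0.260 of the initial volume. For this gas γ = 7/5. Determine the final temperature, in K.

P₁ = nRT₁/V₁ = 4.72×8.314×620/36.7 = 663 kPa.
Adiabatic: TV^(γ−1) = const ⇒ T₂ = 620×(3.85)^0.400 = 1060 K; PV^γ = const ⇒ P₂ = 4370 kPa.

1060 K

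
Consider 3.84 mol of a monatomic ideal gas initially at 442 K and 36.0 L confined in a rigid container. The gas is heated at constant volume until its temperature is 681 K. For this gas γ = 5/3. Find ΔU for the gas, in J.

P₁ = nRT₁/V₁ = 3.84×8.314×442/36.0 = 392 kPa.
Isochoric: V stays 36.0 L; P/T = const ⇒ T₂ = 681 K, P₂ = 604 kPa.
For an ideal gas ΔU = nCvΔT with Cv = (3/2)R = 12.5 J/(mol·K).
ΔU = 3.84×12.5×(681−442) = 11400 J.

11400 J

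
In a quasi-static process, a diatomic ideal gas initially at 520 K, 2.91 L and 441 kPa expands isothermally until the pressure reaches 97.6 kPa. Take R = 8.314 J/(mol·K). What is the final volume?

13.1 L

Isothermal: T stays 520 K; PV = const ⇒ V₂ = 13.1 L, P₂ = 97.6 kPa.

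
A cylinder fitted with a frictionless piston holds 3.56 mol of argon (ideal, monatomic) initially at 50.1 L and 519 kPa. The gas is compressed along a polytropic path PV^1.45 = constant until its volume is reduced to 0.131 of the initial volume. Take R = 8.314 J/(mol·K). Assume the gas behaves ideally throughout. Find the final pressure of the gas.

9890 kPa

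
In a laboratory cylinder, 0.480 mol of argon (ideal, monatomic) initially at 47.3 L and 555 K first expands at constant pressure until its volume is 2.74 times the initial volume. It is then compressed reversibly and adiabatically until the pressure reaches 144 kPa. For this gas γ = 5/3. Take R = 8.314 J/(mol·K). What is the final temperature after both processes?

P₁ = nRT₁/V₁ = 0.480×8.314×555/47.3 = 46.8 kPa.
Step 1 — Isobaric: P stays 46.8 kPa; V/T = const ⇒ T₂ = 1520 K, V₂ = 130 L.
W = PΔV = 46.8×(130−47.3) kPa·L = 3850 J.
ΔU = nCvΔT = 0.480×12.5×(1520−555) = 5780 J.
Q = ΔU + W = nCpΔT = 9630 J.
State after step 1: P = 46.8 kPa, V = 130 L, T = 1520 K.
Step 2 — Adiabatic: T₂/T₁ = (P₂/P₁)^((γ−1)/γ) ⇒ T₂ = 1520×(3.08)^0.400 = 2380 K; V₂ = 66.1 L.
ΔU = nCvΔT = 0.480×12.5×(2380−1520) = 5160 J.
Q = 0 for an adiabatic process, so W = −ΔU = -5160 J.
Net over both steps: W = -1310 J, Q = 9630 J, ΔU = 10900 J.

2380 K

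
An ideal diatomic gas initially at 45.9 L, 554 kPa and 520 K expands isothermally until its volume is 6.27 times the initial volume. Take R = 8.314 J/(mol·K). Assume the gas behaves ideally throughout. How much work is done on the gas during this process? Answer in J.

n = P₁V₁/(RT₁) = 554×45.9/(8.314×520) = 5.88 mol.
Isothermal: T stays 520 K; PV = const ⇒ V₂ = 288 L, P₂ = 88.4 kPa.
W = nRT ln(V₂/V₁) = 5.88×8.314×520×ln(6.27) = 46700 J.
Work done on the gas = −W_by = -46700 J.

-46700 J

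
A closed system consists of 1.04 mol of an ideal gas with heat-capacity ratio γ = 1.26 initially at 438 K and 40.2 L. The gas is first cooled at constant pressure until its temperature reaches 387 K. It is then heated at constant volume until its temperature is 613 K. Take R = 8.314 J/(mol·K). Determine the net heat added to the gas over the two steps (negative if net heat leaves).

P₁ = nRT₁/V₁ = 1.04×8.314×438/40.2 = 94.2 kPa.
Step 1 — Isobaric: P stays 94.2 kPa; V/T = const ⇒ T₂ = 387 K, V₂ = 35.5 L.
W = PΔV = 94.2×(35.5−40.2) kPa·L = -441 J.
ΔU = nCvΔT = 1.04×32.0×(387−438) = -1700 J.
Q = ΔU + W = nCpΔT = -2140 J.
State after step 1: P = 94.2 kPa, V = 35.5 L, T = 387 K.
Step 2 — Isochoric: V stays 35.5 L; P/T = const ⇒ T₂ = 613 K, P₂ = 149 kPa.
W = 0 (no volume change).
ΔU = nCvΔT = 1.04×32.0×(613−387) = 7520 J.
Q = ΔU = 7520 J.
Net over both steps: W = -441 J, Q = 5380 J, ΔU = 5820 J.

5380 J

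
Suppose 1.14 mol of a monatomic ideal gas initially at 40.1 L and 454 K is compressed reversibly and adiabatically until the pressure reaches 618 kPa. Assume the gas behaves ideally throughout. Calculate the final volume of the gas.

14.0 L

P₁ = nRT₁/V₁ = 1.14×8.314×454/40.1 = 107 kPa.
Adiabatic: T₂/T₁ = (P₂/P₁)^((γ−1)/γ) ⇒ T₂ = 454×(5.76)^0.400 = 915 K; V₂ = 14.0 L.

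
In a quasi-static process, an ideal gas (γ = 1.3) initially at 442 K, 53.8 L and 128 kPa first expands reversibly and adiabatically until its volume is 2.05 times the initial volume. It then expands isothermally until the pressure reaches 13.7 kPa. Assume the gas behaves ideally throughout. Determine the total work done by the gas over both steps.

11700 J

n = P₁V₁/(RT₁) = 128×53.8/(8.314×442) = 1.87 mol.
Step 1 — Adiabatic: TV^(γ−1) = const ⇒ T₂ = 442×(0.488)^0.300 = 356 K; PV^γ = const ⇒ P₂ = 50.3 kPa.
ΔU = nCvΔT = 1.87×27.7×(356−442) = -4450 J.
Q = 0 for an adiabatic process, so W = −ΔU = 4450 J.
State after step 1: P = 50.3 kPa, V = 110 L, T = 356 K.
Step 2 — Isothermal: T stays 356 K; PV = const ⇒ V₂ = 405 L, P₂ = 13.7 kPa.
ΔU = 0 (ideal gas, T constant).
W = nRT ln(V₂/V₁) = 1.87×8.314×356×ln(3.67) = 7230 J.
Q = ΔU + W = 7230 J.
Net over both steps: W = 11700 J, Q = 7230 J, ΔU = -4450 J.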